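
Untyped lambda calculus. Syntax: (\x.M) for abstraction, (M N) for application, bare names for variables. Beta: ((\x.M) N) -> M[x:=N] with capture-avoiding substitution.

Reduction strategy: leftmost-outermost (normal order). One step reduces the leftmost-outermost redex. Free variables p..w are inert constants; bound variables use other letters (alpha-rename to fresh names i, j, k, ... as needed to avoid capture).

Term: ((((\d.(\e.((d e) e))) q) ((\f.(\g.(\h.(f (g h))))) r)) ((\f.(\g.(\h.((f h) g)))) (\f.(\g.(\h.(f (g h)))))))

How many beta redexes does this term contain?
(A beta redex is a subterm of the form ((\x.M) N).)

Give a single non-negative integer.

Answer: 3

Derivation:
Term: ((((\d.(\e.((d e) e))) q) ((\f.(\g.(\h.(f (g h))))) r)) ((\f.(\g.(\h.((f h) g)))) (\f.(\g.(\h.(f (g h)))))))
  Redex: ((\d.(\e.((d e) e))) q)
  Redex: ((\f.(\g.(\h.(f (g h))))) r)
  Redex: ((\f.(\g.(\h.((f h) g)))) (\f.(\g.(\h.(f (g h))))))
Total redexes: 3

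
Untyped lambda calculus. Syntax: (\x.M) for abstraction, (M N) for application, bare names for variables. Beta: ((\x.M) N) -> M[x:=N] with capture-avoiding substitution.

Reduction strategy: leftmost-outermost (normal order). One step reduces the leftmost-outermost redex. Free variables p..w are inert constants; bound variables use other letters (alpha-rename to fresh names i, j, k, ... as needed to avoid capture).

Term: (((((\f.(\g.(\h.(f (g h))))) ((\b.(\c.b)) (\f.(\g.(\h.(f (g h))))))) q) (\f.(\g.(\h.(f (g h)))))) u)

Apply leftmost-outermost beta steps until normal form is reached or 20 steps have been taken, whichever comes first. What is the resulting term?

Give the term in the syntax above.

Step 0: (((((\f.(\g.(\h.(f (g h))))) ((\b.(\c.b)) (\f.(\g.(\h.(f (g h))))))) q) (\f.(\g.(\h.(f (g h)))))) u)
Step 1: ((((\g.(\h.(((\b.(\c.b)) (\f.(\g.(\h.(f (g h)))))) (g h)))) q) (\f.(\g.(\h.(f (g h)))))) u)
Step 2: (((\h.(((\b.(\c.b)) (\f.(\g.(\h.(f (g h)))))) (q h))) (\f.(\g.(\h.(f (g h)))))) u)
Step 3: ((((\b.(\c.b)) (\f.(\g.(\h.(f (g h)))))) (q (\f.(\g.(\h.(f (g h))))))) u)
Step 4: (((\c.(\f.(\g.(\h.(f (g h)))))) (q (\f.(\g.(\h.(f (g h))))))) u)
Step 5: ((\f.(\g.(\h.(f (g h))))) u)
Step 6: (\g.(\h.(u (g h))))

Answer: (\g.(\h.(u (g h))))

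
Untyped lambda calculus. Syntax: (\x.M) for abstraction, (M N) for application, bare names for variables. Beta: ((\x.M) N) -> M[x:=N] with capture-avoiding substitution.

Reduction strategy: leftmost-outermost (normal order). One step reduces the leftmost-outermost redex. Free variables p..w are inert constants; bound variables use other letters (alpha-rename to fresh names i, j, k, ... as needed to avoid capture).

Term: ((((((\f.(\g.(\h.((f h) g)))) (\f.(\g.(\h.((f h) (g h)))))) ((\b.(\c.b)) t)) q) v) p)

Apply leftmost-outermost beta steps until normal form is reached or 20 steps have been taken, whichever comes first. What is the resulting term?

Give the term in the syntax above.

Step 0: ((((((\f.(\g.(\h.((f h) g)))) (\f.(\g.(\h.((f h) (g h)))))) ((\b.(\c.b)) t)) q) v) p)
Step 1: (((((\g.(\h.(((\f.(\g.(\h.((f h) (g h))))) h) g))) ((\b.(\c.b)) t)) q) v) p)
Step 2: ((((\h.(((\f.(\g.(\h.((f h) (g h))))) h) ((\b.(\c.b)) t))) q) v) p)
Step 3: (((((\f.(\g.(\h.((f h) (g h))))) q) ((\b.(\c.b)) t)) v) p)
Step 4: ((((\g.(\h.((q h) (g h)))) ((\b.(\c.b)) t)) v) p)
Step 5: (((\h.((q h) (((\b.(\c.b)) t) h))) v) p)
Step 6: (((q v) (((\b.(\c.b)) t) v)) p)
Step 7: (((q v) ((\c.t) v)) p)
Step 8: (((q v) t) p)

Answer: (((q v) t) p)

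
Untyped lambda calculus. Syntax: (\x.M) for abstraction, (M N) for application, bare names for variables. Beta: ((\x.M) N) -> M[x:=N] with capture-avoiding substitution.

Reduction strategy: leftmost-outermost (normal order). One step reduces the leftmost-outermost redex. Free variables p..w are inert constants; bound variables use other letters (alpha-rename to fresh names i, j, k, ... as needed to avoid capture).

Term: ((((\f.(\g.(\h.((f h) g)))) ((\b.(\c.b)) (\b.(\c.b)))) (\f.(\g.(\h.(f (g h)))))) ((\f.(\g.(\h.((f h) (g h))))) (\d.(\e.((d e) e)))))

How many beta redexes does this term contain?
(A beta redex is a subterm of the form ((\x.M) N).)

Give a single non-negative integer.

Term: ((((\f.(\g.(\h.((f h) g)))) ((\b.(\c.b)) (\b.(\c.b)))) (\f.(\g.(\h.(f (g h)))))) ((\f.(\g.(\h.((f h) (g h))))) (\d.(\e.((d e) e)))))
  Redex: ((\f.(\g.(\h.((f h) g)))) ((\b.(\c.b)) (\b.(\c.b))))
  Redex: ((\b.(\c.b)) (\b.(\c.b)))
  Redex: ((\f.(\g.(\h.((f h) (g h))))) (\d.(\e.((d e) e))))
Total redexes: 3

Answer: 3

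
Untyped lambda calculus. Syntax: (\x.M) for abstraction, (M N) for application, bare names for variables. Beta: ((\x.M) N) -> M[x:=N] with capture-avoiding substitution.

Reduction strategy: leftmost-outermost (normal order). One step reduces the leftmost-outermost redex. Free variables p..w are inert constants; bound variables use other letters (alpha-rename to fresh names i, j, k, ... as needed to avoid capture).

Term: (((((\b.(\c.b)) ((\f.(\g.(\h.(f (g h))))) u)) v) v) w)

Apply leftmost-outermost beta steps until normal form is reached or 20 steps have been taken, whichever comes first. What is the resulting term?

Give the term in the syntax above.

Answer: (u (v w))

Derivation:
Step 0: (((((\b.(\c.b)) ((\f.(\g.(\h.(f (g h))))) u)) v) v) w)
Step 1: ((((\c.((\f.(\g.(\h.(f (g h))))) u)) v) v) w)
Step 2: ((((\f.(\g.(\h.(f (g h))))) u) v) w)
Step 3: (((\g.(\h.(u (g h)))) v) w)
Step 4: ((\h.(u (v h))) w)
Step 5: (u (v w))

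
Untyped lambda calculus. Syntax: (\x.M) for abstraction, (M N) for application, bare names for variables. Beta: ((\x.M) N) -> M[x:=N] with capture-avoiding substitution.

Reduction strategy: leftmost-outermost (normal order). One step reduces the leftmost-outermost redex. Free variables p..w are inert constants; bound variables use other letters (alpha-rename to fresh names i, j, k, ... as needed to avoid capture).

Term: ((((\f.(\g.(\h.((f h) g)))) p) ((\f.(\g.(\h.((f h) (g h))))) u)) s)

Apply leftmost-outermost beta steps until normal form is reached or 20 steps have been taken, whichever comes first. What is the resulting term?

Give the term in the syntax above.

Answer: ((p s) (\g.(\h.((u h) (g h)))))

Derivation:
Step 0: ((((\f.(\g.(\h.((f h) g)))) p) ((\f.(\g.(\h.((f h) (g h))))) u)) s)
Step 1: (((\g.(\h.((p h) g))) ((\f.(\g.(\h.((f h) (g h))))) u)) s)
Step 2: ((\h.((p h) ((\f.(\g.(\h.((f h) (g h))))) u))) s)
Step 3: ((p s) ((\f.(\g.(\h.((f h) (g h))))) u))
Step 4: ((p s) (\g.(\h.((u h) (g h)))))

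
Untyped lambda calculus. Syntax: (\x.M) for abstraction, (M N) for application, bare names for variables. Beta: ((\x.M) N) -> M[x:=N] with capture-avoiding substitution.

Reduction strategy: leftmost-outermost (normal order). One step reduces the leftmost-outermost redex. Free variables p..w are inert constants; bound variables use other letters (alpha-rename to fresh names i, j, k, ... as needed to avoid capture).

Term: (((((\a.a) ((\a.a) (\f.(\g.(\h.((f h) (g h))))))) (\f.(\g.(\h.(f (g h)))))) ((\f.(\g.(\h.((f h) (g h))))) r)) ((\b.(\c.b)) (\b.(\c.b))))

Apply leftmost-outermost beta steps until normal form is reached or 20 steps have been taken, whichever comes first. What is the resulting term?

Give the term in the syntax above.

Step 0: (((((\a.a) ((\a.a) (\f.(\g.(\h.((f h) (g h))))))) (\f.(\g.(\h.(f (g h)))))) ((\f.(\g.(\h.((f h) (g h))))) r)) ((\b.(\c.b)) (\b.(\c.b))))
Step 1: (((((\a.a) (\f.(\g.(\h.((f h) (g h)))))) (\f.(\g.(\h.(f (g h)))))) ((\f.(\g.(\h.((f h) (g h))))) r)) ((\b.(\c.b)) (\b.(\c.b))))
Step 2: ((((\f.(\g.(\h.((f h) (g h))))) (\f.(\g.(\h.(f (g h)))))) ((\f.(\g.(\h.((f h) (g h))))) r)) ((\b.(\c.b)) (\b.(\c.b))))
Step 3: (((\g.(\h.(((\f.(\g.(\h.(f (g h))))) h) (g h)))) ((\f.(\g.(\h.((f h) (g h))))) r)) ((\b.(\c.b)) (\b.(\c.b))))
Step 4: ((\h.(((\f.(\g.(\h.(f (g h))))) h) (((\f.(\g.(\h.((f h) (g h))))) r) h))) ((\b.(\c.b)) (\b.(\c.b))))
Step 5: (((\f.(\g.(\h.(f (g h))))) ((\b.(\c.b)) (\b.(\c.b)))) (((\f.(\g.(\h.((f h) (g h))))) r) ((\b.(\c.b)) (\b.(\c.b)))))
Step 6: ((\g.(\h.(((\b.(\c.b)) (\b.(\c.b))) (g h)))) (((\f.(\g.(\h.((f h) (g h))))) r) ((\b.(\c.b)) (\b.(\c.b)))))
Step 7: (\h.(((\b.(\c.b)) (\b.(\c.b))) ((((\f.(\g.(\h.((f h) (g h))))) r) ((\b.(\c.b)) (\b.(\c.b)))) h)))
Step 8: (\h.((\c.(\b.(\c.b))) ((((\f.(\g.(\h.((f h) (g h))))) r) ((\b.(\c.b)) (\b.(\c.b)))) h)))
Step 9: (\h.(\b.(\c.b)))

Answer: (\h.(\b.(\c.b)))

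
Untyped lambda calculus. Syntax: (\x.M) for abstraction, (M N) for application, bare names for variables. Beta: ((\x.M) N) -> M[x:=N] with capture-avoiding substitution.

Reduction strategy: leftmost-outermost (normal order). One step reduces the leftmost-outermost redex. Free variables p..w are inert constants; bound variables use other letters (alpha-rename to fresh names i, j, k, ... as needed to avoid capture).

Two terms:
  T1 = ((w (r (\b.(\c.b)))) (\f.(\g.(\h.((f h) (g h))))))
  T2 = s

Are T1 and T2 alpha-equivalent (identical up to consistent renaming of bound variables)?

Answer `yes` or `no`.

Answer: no

Derivation:
Term 1: ((w (r (\b.(\c.b)))) (\f.(\g.(\h.((f h) (g h))))))
Term 2: s
Alpha-equivalence: compare structure up to binder renaming.
Result: False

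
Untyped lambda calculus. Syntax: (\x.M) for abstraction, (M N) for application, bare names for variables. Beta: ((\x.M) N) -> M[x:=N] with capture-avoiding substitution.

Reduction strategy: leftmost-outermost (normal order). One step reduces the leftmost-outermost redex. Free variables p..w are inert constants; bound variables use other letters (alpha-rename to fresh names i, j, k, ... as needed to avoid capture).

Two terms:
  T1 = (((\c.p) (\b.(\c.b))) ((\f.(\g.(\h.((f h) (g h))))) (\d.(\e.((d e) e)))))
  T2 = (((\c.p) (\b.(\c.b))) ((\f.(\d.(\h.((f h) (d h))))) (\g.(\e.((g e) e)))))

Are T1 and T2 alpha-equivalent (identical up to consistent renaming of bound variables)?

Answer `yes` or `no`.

Term 1: (((\c.p) (\b.(\c.b))) ((\f.(\g.(\h.((f h) (g h))))) (\d.(\e.((d e) e)))))
Term 2: (((\c.p) (\b.(\c.b))) ((\f.(\d.(\h.((f h) (d h))))) (\g.(\e.((g e) e)))))
Alpha-equivalence: compare structure up to binder renaming.
Result: True

Answer: yes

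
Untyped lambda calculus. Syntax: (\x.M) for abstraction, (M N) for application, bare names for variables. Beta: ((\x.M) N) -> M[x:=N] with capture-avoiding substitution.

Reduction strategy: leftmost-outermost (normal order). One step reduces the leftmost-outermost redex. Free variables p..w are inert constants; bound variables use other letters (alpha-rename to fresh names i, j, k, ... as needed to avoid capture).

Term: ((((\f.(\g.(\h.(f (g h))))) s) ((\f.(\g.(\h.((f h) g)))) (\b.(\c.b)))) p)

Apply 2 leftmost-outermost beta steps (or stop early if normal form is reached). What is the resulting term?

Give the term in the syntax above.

Answer: ((\h.(s (((\f.(\g.(\h.((f h) g)))) (\b.(\c.b))) h))) p)

Derivation:
Step 0: ((((\f.(\g.(\h.(f (g h))))) s) ((\f.(\g.(\h.((f h) g)))) (\b.(\c.b)))) p)
Step 1: (((\g.(\h.(s (g h)))) ((\f.(\g.(\h.((f h) g)))) (\b.(\c.b)))) p)
Step 2: ((\h.(s (((\f.(\g.(\h.((f h) g)))) (\b.(\c.b))) h))) p)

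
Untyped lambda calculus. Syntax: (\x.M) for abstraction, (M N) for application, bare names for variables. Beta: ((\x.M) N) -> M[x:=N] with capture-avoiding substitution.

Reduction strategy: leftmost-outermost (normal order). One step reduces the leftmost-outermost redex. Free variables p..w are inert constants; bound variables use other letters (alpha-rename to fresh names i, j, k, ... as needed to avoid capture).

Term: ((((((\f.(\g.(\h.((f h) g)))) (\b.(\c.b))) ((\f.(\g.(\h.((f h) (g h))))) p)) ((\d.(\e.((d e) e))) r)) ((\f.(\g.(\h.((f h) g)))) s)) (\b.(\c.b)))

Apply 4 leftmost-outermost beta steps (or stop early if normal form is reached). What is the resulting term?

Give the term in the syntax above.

Answer: ((((\c.((\d.(\e.((d e) e))) r)) ((\f.(\g.(\h.((f h) (g h))))) p)) ((\f.(\g.(\h.((f h) g)))) s)) (\b.(\c.b)))

Derivation:
Step 0: ((((((\f.(\g.(\h.((f h) g)))) (\b.(\c.b))) ((\f.(\g.(\h.((f h) (g h))))) p)) ((\d.(\e.((d e) e))) r)) ((\f.(\g.(\h.((f h) g)))) s)) (\b.(\c.b)))
Step 1: (((((\g.(\h.(((\b.(\c.b)) h) g))) ((\f.(\g.(\h.((f h) (g h))))) p)) ((\d.(\e.((d e) e))) r)) ((\f.(\g.(\h.((f h) g)))) s)) (\b.(\c.b)))
Step 2: ((((\h.(((\b.(\c.b)) h) ((\f.(\g.(\h.((f h) (g h))))) p))) ((\d.(\e.((d e) e))) r)) ((\f.(\g.(\h.((f h) g)))) s)) (\b.(\c.b)))
Step 3: (((((\b.(\c.b)) ((\d.(\e.((d e) e))) r)) ((\f.(\g.(\h.((f h) (g h))))) p)) ((\f.(\g.(\h.((f h) g)))) s)) (\b.(\c.b)))
Step 4: ((((\c.((\d.(\e.((d e) e))) r)) ((\f.(\g.(\h.((f h) (g h))))) p)) ((\f.(\g.(\h.((f h) g)))) s)) (\b.(\c.b)))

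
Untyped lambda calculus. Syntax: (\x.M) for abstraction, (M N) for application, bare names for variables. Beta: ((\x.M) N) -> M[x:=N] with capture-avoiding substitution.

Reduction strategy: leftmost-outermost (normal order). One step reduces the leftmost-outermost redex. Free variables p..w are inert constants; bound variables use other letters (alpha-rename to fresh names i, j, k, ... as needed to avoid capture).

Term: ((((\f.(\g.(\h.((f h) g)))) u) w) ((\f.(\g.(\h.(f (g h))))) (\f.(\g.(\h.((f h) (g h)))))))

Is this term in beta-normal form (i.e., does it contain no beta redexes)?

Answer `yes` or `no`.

Term: ((((\f.(\g.(\h.((f h) g)))) u) w) ((\f.(\g.(\h.(f (g h))))) (\f.(\g.(\h.((f h) (g h)))))))
Found 2 beta redex(es).

Answer: no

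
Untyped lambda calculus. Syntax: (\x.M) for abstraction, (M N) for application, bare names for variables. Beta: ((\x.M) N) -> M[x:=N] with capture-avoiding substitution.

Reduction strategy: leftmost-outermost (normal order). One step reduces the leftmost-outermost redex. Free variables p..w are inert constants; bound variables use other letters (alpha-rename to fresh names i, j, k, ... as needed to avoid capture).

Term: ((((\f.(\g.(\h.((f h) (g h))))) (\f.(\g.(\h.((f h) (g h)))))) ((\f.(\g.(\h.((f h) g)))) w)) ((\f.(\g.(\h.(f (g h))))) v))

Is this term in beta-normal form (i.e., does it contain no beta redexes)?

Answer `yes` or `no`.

Answer: no

Derivation:
Term: ((((\f.(\g.(\h.((f h) (g h))))) (\f.(\g.(\h.((f h) (g h)))))) ((\f.(\g.(\h.((f h) g)))) w)) ((\f.(\g.(\h.(f (g h))))) v))
Found 3 beta redex(es).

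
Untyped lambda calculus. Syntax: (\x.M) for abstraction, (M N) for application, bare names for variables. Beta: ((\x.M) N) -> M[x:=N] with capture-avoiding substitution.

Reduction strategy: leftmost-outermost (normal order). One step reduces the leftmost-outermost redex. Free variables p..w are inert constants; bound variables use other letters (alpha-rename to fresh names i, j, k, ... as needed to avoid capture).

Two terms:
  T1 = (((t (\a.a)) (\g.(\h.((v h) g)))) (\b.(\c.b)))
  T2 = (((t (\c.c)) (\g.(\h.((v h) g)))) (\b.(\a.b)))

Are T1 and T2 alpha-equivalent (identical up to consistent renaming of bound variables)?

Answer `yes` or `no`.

Term 1: (((t (\a.a)) (\g.(\h.((v h) g)))) (\b.(\c.b)))
Term 2: (((t (\c.c)) (\g.(\h.((v h) g)))) (\b.(\a.b)))
Alpha-equivalence: compare structure up to binder renaming.
Result: True

Answer: yes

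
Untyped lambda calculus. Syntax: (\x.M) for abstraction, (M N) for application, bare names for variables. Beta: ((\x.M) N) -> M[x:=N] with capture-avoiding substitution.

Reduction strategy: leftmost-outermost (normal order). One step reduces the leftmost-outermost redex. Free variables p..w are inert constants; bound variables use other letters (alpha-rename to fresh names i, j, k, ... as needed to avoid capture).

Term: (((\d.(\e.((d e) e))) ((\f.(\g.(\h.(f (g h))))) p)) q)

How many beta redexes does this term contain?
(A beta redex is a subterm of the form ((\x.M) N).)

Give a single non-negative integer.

Term: (((\d.(\e.((d e) e))) ((\f.(\g.(\h.(f (g h))))) p)) q)
  Redex: ((\d.(\e.((d e) e))) ((\f.(\g.(\h.(f (g h))))) p))
  Redex: ((\f.(\g.(\h.(f (g h))))) p)
Total redexes: 2

Answer: 2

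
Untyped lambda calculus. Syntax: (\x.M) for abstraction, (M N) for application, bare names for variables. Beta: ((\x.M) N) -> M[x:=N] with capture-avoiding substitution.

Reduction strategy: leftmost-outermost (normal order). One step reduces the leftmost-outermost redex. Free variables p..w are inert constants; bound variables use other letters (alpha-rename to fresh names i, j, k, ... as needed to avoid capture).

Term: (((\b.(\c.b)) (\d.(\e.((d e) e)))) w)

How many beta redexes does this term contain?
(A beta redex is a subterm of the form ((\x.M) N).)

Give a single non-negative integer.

Answer: 1

Derivation:
Term: (((\b.(\c.b)) (\d.(\e.((d e) e)))) w)
  Redex: ((\b.(\c.b)) (\d.(\e.((d e) e))))
Total redexes: 1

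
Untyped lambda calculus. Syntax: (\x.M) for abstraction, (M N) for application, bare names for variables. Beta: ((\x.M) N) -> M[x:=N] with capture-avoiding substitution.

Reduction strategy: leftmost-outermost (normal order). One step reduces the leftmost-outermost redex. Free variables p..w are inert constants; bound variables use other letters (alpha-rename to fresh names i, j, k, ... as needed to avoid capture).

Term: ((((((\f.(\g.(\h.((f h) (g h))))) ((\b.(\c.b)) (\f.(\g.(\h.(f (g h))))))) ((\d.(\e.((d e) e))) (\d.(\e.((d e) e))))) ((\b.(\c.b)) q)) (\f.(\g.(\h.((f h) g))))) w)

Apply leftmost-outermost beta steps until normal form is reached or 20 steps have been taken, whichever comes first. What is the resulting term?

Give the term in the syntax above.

Answer: ((q (\c.q)) (\g.(\h.((w h) g))))

Derivation:
Step 0: ((((((\f.(\g.(\h.((f h) (g h))))) ((\b.(\c.b)) (\f.(\g.(\h.(f (g h))))))) ((\d.(\e.((d e) e))) (\d.(\e.((d e) e))))) ((\b.(\c.b)) q)) (\f.(\g.(\h.((f h) g))))) w)
Step 1: (((((\g.(\h.((((\b.(\c.b)) (\f.(\g.(\h.(f (g h)))))) h) (g h)))) ((\d.(\e.((d e) e))) (\d.(\e.((d e) e))))) ((\b.(\c.b)) q)) (\f.(\g.(\h.((f h) g))))) w)
Step 2: ((((\h.((((\b.(\c.b)) (\f.(\g.(\h.(f (g h)))))) h) (((\d.(\e.((d e) e))) (\d.(\e.((d e) e)))) h))) ((\b.(\c.b)) q)) (\f.(\g.(\h.((f h) g))))) w)
Step 3: ((((((\b.(\c.b)) (\f.(\g.(\h.(f (g h)))))) ((\b.(\c.b)) q)) (((\d.(\e.((d e) e))) (\d.(\e.((d e) e)))) ((\b.(\c.b)) q))) (\f.(\g.(\h.((f h) g))))) w)
Step 4: (((((\c.(\f.(\g.(\h.(f (g h)))))) ((\b.(\c.b)) q)) (((\d.(\e.((d e) e))) (\d.(\e.((d e) e)))) ((\b.(\c.b)) q))) (\f.(\g.(\h.((f h) g))))) w)
Step 5: ((((\f.(\g.(\h.(f (g h))))) (((\d.(\e.((d e) e))) (\d.(\e.((d e) e)))) ((\b.(\c.b)) q))) (\f.(\g.(\h.((f h) g))))) w)
Step 6: (((\g.(\h.((((\d.(\e.((d e) e))) (\d.(\e.((d e) e)))) ((\b.(\c.b)) q)) (g h)))) (\f.(\g.(\h.((f h) g))))) w)
Step 7: ((\h.((((\d.(\e.((d e) e))) (\d.(\e.((d e) e)))) ((\b.(\c.b)) q)) ((\f.(\g.(\h.((f h) g)))) h))) w)
Step 8: ((((\d.(\e.((d e) e))) (\d.(\e.((d e) e)))) ((\b.(\c.b)) q)) ((\f.(\g.(\h.((f h) g)))) w))
Step 9: (((\e.(((\d.(\e.((d e) e))) e) e)) ((\b.(\c.b)) q)) ((\f.(\g.(\h.((f h) g)))) w))
Step 10: ((((\d.(\e.((d e) e))) ((\b.(\c.b)) q)) ((\b.(\c.b)) q)) ((\f.(\g.(\h.((f h) g)))) w))
Step 11: (((\e.((((\b.(\c.b)) q) e) e)) ((\b.(\c.b)) q)) ((\f.(\g.(\h.((f h) g)))) w))
Step 12: (((((\b.(\c.b)) q) ((\b.(\c.b)) q)) ((\b.(\c.b)) q)) ((\f.(\g.(\h.((f h) g)))) w))
Step 13: ((((\c.q) ((\b.(\c.b)) q)) ((\b.(\c.b)) q)) ((\f.(\g.(\h.((f h) g)))) w))
Step 14: ((q ((\b.(\c.b)) q)) ((\f.(\g.(\h.((f h) g)))) w))
Step 15: ((q (\c.q)) ((\f.(\g.(\h.((f h) g)))) w))
Step 16: ((q (\c.q)) (\g.(\h.((w h) g))))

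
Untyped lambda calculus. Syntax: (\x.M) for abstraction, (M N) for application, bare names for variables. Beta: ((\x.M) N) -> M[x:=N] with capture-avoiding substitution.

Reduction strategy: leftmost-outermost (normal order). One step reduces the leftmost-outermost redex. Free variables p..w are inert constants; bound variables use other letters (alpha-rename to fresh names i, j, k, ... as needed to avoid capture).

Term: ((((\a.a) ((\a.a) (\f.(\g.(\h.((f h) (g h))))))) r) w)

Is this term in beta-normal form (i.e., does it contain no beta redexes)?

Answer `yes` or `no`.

Answer: no

Derivation:
Term: ((((\a.a) ((\a.a) (\f.(\g.(\h.((f h) (g h))))))) r) w)
Found 2 beta redex(es).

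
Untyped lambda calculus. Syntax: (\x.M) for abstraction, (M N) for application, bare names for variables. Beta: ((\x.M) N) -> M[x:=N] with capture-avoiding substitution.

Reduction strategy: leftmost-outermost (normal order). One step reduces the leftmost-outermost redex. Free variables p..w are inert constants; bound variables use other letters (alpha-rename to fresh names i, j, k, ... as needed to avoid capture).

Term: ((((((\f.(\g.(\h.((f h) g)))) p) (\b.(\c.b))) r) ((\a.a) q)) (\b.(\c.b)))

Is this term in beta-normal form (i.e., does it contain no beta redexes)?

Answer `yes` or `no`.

Answer: no

Derivation:
Term: ((((((\f.(\g.(\h.((f h) g)))) p) (\b.(\c.b))) r) ((\a.a) q)) (\b.(\c.b)))
Found 2 beta redex(es).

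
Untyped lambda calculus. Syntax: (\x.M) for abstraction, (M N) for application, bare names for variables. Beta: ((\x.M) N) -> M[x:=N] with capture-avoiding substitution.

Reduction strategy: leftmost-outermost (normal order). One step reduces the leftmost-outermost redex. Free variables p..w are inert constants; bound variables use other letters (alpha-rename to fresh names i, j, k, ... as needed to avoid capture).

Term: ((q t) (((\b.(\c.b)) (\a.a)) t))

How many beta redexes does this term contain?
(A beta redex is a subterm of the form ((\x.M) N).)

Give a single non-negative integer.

Term: ((q t) (((\b.(\c.b)) (\a.a)) t))
  Redex: ((\b.(\c.b)) (\a.a))
Total redexes: 1

Answer: 1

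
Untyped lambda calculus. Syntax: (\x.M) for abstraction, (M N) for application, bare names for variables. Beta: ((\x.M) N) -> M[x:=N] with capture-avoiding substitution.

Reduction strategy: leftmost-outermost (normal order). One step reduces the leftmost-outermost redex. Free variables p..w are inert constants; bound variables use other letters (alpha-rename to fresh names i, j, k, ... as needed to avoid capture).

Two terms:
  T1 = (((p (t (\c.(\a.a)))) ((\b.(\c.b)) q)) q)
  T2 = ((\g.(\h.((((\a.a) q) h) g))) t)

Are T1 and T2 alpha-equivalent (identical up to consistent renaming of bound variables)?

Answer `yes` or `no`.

Answer: no

Derivation:
Term 1: (((p (t (\c.(\a.a)))) ((\b.(\c.b)) q)) q)
Term 2: ((\g.(\h.((((\a.a) q) h) g))) t)
Alpha-equivalence: compare structure up to binder renaming.
Result: False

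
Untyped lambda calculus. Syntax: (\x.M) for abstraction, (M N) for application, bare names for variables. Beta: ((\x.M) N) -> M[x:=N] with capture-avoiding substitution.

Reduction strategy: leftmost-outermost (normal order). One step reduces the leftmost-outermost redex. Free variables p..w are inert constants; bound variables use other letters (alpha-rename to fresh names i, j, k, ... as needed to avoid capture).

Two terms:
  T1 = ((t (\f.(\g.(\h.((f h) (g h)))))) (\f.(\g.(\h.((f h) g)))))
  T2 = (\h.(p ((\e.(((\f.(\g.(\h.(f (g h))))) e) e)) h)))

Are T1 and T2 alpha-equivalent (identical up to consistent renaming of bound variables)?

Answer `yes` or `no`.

Term 1: ((t (\f.(\g.(\h.((f h) (g h)))))) (\f.(\g.(\h.((f h) g)))))
Term 2: (\h.(p ((\e.(((\f.(\g.(\h.(f (g h))))) e) e)) h)))
Alpha-equivalence: compare structure up to binder renaming.
Result: False

Answer: no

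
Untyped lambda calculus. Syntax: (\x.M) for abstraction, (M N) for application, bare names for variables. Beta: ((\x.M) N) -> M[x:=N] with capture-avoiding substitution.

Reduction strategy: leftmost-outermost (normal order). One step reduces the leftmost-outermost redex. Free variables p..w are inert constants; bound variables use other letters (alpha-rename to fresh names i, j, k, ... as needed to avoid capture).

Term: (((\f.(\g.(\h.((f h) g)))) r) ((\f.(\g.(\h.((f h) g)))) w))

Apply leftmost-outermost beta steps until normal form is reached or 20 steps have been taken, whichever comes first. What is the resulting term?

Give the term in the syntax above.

Answer: (\h.((r h) (\g.(\h.((w h) g)))))

Derivation:
Step 0: (((\f.(\g.(\h.((f h) g)))) r) ((\f.(\g.(\h.((f h) g)))) w))
Step 1: ((\g.(\h.((r h) g))) ((\f.(\g.(\h.((f h) g)))) w))
Step 2: (\h.((r h) ((\f.(\g.(\h.((f h) g)))) w)))
Step 3: (\h.((r h) (\g.(\h.((w h) g)))))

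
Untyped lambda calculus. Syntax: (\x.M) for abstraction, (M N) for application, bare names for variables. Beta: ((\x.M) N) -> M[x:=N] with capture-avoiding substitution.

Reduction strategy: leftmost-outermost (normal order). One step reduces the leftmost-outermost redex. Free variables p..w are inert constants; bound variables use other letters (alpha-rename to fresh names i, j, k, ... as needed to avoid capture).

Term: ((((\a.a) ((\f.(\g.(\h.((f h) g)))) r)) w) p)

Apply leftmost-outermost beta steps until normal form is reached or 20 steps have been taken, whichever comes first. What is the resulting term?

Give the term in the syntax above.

Step 0: ((((\a.a) ((\f.(\g.(\h.((f h) g)))) r)) w) p)
Step 1: ((((\f.(\g.(\h.((f h) g)))) r) w) p)
Step 2: (((\g.(\h.((r h) g))) w) p)
Step 3: ((\h.((r h) w)) p)
Step 4: ((r p) w)

Answer: ((r p) w)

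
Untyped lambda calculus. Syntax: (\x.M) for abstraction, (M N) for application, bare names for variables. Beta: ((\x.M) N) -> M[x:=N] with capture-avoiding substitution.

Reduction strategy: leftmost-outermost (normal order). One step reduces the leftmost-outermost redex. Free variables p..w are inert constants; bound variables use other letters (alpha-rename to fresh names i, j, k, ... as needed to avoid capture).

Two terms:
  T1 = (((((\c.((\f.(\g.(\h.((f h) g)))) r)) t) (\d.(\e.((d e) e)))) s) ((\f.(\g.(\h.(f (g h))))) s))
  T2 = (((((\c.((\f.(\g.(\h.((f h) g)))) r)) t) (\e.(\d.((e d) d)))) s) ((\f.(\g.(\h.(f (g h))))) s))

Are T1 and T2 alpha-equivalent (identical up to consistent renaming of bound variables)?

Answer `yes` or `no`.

Term 1: (((((\c.((\f.(\g.(\h.((f h) g)))) r)) t) (\d.(\e.((d e) e)))) s) ((\f.(\g.(\h.(f (g h))))) s))
Term 2: (((((\c.((\f.(\g.(\h.((f h) g)))) r)) t) (\e.(\d.((e d) d)))) s) ((\f.(\g.(\h.(f (g h))))) s))
Alpha-equivalence: compare structure up to binder renaming.
Result: True

Answer: yes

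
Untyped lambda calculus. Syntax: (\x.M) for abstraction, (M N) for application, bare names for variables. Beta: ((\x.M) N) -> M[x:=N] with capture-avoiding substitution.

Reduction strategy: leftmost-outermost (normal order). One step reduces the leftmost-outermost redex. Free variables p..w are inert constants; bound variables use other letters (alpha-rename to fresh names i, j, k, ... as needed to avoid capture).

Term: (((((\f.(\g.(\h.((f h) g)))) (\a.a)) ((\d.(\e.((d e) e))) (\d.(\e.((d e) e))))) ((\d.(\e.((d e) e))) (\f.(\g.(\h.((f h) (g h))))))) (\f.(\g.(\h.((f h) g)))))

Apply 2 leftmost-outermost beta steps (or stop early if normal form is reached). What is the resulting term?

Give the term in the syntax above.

Answer: (((\h.(((\a.a) h) ((\d.(\e.((d e) e))) (\d.(\e.((d e) e)))))) ((\d.(\e.((d e) e))) (\f.(\g.(\h.((f h) (g h))))))) (\f.(\g.(\h.((f h) g)))))

Derivation:
Step 0: (((((\f.(\g.(\h.((f h) g)))) (\a.a)) ((\d.(\e.((d e) e))) (\d.(\e.((d e) e))))) ((\d.(\e.((d e) e))) (\f.(\g.(\h.((f h) (g h))))))) (\f.(\g.(\h.((f h) g)))))
Step 1: ((((\g.(\h.(((\a.a) h) g))) ((\d.(\e.((d e) e))) (\d.(\e.((d e) e))))) ((\d.(\e.((d e) e))) (\f.(\g.(\h.((f h) (g h))))))) (\f.(\g.(\h.((f h) g)))))
Step 2: (((\h.(((\a.a) h) ((\d.(\e.((d e) e))) (\d.(\e.((d e) e)))))) ((\d.(\e.((d e) e))) (\f.(\g.(\h.((f h) (g h))))))) (\f.(\g.(\h.((f h) g)))))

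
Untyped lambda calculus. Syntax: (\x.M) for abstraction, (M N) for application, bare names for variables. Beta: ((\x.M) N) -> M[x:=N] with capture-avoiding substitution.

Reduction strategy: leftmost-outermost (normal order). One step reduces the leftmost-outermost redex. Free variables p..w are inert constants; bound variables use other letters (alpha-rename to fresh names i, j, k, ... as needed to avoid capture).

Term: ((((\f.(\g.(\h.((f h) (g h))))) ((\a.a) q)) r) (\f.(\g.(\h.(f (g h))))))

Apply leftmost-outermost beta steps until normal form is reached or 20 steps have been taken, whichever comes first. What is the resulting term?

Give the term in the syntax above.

Answer: ((q (\f.(\g.(\h.(f (g h)))))) (r (\f.(\g.(\h.(f (g h)))))))

Derivation:
Step 0: ((((\f.(\g.(\h.((f h) (g h))))) ((\a.a) q)) r) (\f.(\g.(\h.(f (g h))))))
Step 1: (((\g.(\h.((((\a.a) q) h) (g h)))) r) (\f.(\g.(\h.(f (g h))))))
Step 2: ((\h.((((\a.a) q) h) (r h))) (\f.(\g.(\h.(f (g h))))))
Step 3: ((((\a.a) q) (\f.(\g.(\h.(f (g h)))))) (r (\f.(\g.(\h.(f (g h)))))))
Step 4: ((q (\f.(\g.(\h.(f (g h)))))) (r (\f.(\g.(\h.(f (g h)))))))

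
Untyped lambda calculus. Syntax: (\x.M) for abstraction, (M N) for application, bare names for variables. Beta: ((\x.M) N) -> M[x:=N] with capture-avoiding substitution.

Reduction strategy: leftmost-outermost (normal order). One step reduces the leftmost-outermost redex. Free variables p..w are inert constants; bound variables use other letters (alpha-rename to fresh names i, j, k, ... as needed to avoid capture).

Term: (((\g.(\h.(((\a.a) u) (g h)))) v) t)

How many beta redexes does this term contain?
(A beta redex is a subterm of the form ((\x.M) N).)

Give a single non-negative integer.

Term: (((\g.(\h.(((\a.a) u) (g h)))) v) t)
  Redex: ((\g.(\h.(((\a.a) u) (g h)))) v)
  Redex: ((\a.a) u)
Total redexes: 2

Answer: 2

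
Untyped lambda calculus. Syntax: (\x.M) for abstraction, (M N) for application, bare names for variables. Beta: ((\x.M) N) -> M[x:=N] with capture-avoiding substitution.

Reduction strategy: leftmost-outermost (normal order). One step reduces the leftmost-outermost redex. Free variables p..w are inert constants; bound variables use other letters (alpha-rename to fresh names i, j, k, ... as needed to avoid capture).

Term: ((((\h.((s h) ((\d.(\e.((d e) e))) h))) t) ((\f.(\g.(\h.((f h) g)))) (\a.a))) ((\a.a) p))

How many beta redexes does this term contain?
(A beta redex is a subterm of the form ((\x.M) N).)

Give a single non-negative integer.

Term: ((((\h.((s h) ((\d.(\e.((d e) e))) h))) t) ((\f.(\g.(\h.((f h) g)))) (\a.a))) ((\a.a) p))
  Redex: ((\h.((s h) ((\d.(\e.((d e) e))) h))) t)
  Redex: ((\d.(\e.((d e) e))) h)
  Redex: ((\f.(\g.(\h.((f h) g)))) (\a.a))
  Redex: ((\a.a) p)
Total redexes: 4

Answer: 4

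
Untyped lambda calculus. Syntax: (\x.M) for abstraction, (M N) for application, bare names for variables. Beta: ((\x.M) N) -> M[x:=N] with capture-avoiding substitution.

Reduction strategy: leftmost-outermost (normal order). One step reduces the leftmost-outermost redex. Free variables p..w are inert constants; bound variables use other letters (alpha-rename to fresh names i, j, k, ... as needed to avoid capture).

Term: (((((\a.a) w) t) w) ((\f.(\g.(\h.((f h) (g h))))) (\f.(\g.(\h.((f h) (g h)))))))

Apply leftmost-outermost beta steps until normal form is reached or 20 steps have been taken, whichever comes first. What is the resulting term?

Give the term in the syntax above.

Step 0: (((((\a.a) w) t) w) ((\f.(\g.(\h.((f h) (g h))))) (\f.(\g.(\h.((f h) (g h)))))))
Step 1: (((w t) w) ((\f.(\g.(\h.((f h) (g h))))) (\f.(\g.(\h.((f h) (g h)))))))
Step 2: (((w t) w) (\g.(\h.(((\f.(\g.(\h.((f h) (g h))))) h) (g h)))))
Step 3: (((w t) w) (\g.(\h.((\g.(\i.((h i) (g i)))) (g h)))))
Step 4: (((w t) w) (\g.(\h.(\i.((h i) ((g h) i))))))

Answer: (((w t) w) (\g.(\h.(\i.((h i) ((g h) i))))))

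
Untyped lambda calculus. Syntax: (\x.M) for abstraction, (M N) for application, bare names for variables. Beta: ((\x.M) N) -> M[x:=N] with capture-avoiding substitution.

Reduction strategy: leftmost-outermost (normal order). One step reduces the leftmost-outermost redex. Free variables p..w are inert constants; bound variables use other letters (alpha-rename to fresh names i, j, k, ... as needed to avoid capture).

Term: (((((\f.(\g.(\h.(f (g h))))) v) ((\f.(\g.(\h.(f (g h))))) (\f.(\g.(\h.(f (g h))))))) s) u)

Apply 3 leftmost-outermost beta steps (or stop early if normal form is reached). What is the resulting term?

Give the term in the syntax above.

Answer: ((v (((\f.(\g.(\h.(f (g h))))) (\f.(\g.(\h.(f (g h)))))) s)) u)

Derivation:
Step 0: (((((\f.(\g.(\h.(f (g h))))) v) ((\f.(\g.(\h.(f (g h))))) (\f.(\g.(\h.(f (g h))))))) s) u)
Step 1: ((((\g.(\h.(v (g h)))) ((\f.(\g.(\h.(f (g h))))) (\f.(\g.(\h.(f (g h))))))) s) u)
Step 2: (((\h.(v (((\f.(\g.(\h.(f (g h))))) (\f.(\g.(\h.(f (g h)))))) h))) s) u)
Step 3: ((v (((\f.(\g.(\h.(f (g h))))) (\f.(\g.(\h.(f (g h)))))) s)) u)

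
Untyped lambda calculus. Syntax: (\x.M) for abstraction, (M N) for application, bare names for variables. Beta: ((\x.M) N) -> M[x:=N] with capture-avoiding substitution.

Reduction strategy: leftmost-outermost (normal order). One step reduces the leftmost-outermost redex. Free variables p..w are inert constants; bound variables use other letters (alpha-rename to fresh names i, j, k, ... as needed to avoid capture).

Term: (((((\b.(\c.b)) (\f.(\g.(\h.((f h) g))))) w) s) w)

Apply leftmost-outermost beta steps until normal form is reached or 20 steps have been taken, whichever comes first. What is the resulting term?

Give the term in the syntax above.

Step 0: (((((\b.(\c.b)) (\f.(\g.(\h.((f h) g))))) w) s) w)
Step 1: ((((\c.(\f.(\g.(\h.((f h) g))))) w) s) w)
Step 2: (((\f.(\g.(\h.((f h) g)))) s) w)
Step 3: ((\g.(\h.((s h) g))) w)
Step 4: (\h.((s h) w))

Answer: (\h.((s h) w))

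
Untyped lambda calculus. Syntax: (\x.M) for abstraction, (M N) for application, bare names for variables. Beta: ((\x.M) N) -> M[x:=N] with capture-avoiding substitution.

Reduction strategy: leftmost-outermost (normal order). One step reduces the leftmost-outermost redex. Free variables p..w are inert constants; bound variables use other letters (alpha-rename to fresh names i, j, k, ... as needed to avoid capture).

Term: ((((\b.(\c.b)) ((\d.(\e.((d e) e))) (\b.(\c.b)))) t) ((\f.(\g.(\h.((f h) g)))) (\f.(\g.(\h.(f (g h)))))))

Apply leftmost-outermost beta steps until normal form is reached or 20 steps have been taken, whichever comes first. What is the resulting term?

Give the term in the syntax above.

Answer: (\g.(\h.(\i.(h (g i)))))

Derivation:
Step 0: ((((\b.(\c.b)) ((\d.(\e.((d e) e))) (\b.(\c.b)))) t) ((\f.(\g.(\h.((f h) g)))) (\f.(\g.(\h.(f (g h)))))))
Step 1: (((\c.((\d.(\e.((d e) e))) (\b.(\c.b)))) t) ((\f.(\g.(\h.((f h) g)))) (\f.(\g.(\h.(f (g h)))))))
Step 2: (((\d.(\e.((d e) e))) (\b.(\c.b))) ((\f.(\g.(\h.((f h) g)))) (\f.(\g.(\h.(f (g h)))))))
Step 3: ((\e.(((\b.(\c.b)) e) e)) ((\f.(\g.(\h.((f h) g)))) (\f.(\g.(\h.(f (g h)))))))
Step 4: (((\b.(\c.b)) ((\f.(\g.(\h.((f h) g)))) (\f.(\g.(\h.(f (g h))))))) ((\f.(\g.(\h.((f h) g)))) (\f.(\g.(\h.(f (g h)))))))
Step 5: ((\c.((\f.(\g.(\h.((f h) g)))) (\f.(\g.(\h.(f (g h))))))) ((\f.(\g.(\h.((f h) g)))) (\f.(\g.(\h.(f (g h)))))))
Step 6: ((\f.(\g.(\h.((f h) g)))) (\f.(\g.(\h.(f (g h))))))
Step 7: (\g.(\h.(((\f.(\g.(\h.(f (g h))))) h) g)))
Step 8: (\g.(\h.((\g.(\i.(h (g i)))) g)))
Step 9: (\g.(\h.(\i.(h (g i)))))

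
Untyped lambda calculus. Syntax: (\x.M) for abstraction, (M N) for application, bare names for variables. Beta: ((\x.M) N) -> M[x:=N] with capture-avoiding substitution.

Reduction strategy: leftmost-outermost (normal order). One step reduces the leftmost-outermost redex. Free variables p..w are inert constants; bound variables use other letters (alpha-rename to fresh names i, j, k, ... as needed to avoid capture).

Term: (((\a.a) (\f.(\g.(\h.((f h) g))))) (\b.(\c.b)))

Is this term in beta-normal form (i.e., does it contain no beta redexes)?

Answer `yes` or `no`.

Term: (((\a.a) (\f.(\g.(\h.((f h) g))))) (\b.(\c.b)))
Found 1 beta redex(es).

Answer: no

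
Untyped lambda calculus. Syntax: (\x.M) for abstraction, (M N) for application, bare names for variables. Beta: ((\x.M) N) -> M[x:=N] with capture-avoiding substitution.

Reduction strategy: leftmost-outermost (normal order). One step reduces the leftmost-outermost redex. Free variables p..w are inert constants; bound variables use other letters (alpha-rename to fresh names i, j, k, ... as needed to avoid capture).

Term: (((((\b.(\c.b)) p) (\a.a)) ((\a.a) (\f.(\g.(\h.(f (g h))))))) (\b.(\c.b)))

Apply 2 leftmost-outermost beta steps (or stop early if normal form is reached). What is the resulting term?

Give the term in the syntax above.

Answer: ((p ((\a.a) (\f.(\g.(\h.(f (g h))))))) (\b.(\c.b)))

Derivation:
Step 0: (((((\b.(\c.b)) p) (\a.a)) ((\a.a) (\f.(\g.(\h.(f (g h))))))) (\b.(\c.b)))
Step 1: ((((\c.p) (\a.a)) ((\a.a) (\f.(\g.(\h.(f (g h))))))) (\b.(\c.b)))
Step 2: ((p ((\a.a) (\f.(\g.(\h.(f (g h))))))) (\b.(\c.b)))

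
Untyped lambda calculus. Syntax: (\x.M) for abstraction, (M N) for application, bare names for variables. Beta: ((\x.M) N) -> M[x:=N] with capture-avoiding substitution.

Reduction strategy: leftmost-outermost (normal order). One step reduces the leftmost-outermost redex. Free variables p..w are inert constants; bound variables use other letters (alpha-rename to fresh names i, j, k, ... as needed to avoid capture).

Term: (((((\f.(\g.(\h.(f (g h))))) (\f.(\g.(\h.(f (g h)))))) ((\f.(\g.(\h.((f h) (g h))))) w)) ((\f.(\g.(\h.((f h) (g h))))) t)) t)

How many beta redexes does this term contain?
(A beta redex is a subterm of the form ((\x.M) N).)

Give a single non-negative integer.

Term: (((((\f.(\g.(\h.(f (g h))))) (\f.(\g.(\h.(f (g h)))))) ((\f.(\g.(\h.((f h) (g h))))) w)) ((\f.(\g.(\h.((f h) (g h))))) t)) t)
  Redex: ((\f.(\g.(\h.(f (g h))))) (\f.(\g.(\h.(f (g h))))))
  Redex: ((\f.(\g.(\h.((f h) (g h))))) w)
  Redex: ((\f.(\g.(\h.((f h) (g h))))) t)
Total redexes: 3

Answer: 3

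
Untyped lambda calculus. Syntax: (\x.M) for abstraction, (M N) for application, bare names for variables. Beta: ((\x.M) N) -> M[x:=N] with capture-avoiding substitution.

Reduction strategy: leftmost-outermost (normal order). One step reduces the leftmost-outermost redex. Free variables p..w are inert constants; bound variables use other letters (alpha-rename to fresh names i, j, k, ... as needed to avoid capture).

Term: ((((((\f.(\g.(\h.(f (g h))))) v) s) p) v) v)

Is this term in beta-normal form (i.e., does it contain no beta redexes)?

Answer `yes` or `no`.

Answer: no

Derivation:
Term: ((((((\f.(\g.(\h.(f (g h))))) v) s) p) v) v)
Found 1 beta redex(es).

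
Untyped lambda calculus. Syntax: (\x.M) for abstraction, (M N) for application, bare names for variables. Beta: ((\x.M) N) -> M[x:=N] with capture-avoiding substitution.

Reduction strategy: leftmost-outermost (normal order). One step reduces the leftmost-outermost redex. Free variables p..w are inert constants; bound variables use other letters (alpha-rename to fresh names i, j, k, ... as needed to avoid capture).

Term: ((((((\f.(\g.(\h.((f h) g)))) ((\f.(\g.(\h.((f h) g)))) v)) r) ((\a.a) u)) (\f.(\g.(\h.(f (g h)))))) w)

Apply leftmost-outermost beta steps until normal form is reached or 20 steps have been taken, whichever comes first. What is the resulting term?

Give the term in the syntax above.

Answer: ((((v r) u) (\f.(\g.(\h.(f (g h)))))) w)

Derivation:
Step 0: ((((((\f.(\g.(\h.((f h) g)))) ((\f.(\g.(\h.((f h) g)))) v)) r) ((\a.a) u)) (\f.(\g.(\h.(f (g h)))))) w)
Step 1: (((((\g.(\h.((((\f.(\g.(\h.((f h) g)))) v) h) g))) r) ((\a.a) u)) (\f.(\g.(\h.(f (g h)))))) w)
Step 2: ((((\h.((((\f.(\g.(\h.((f h) g)))) v) h) r)) ((\a.a) u)) (\f.(\g.(\h.(f (g h)))))) w)
Step 3: ((((((\f.(\g.(\h.((f h) g)))) v) ((\a.a) u)) r) (\f.(\g.(\h.(f (g h)))))) w)
Step 4: (((((\g.(\h.((v h) g))) ((\a.a) u)) r) (\f.(\g.(\h.(f (g h)))))) w)
Step 5: ((((\h.((v h) ((\a.a) u))) r) (\f.(\g.(\h.(f (g h)))))) w)
Step 6: ((((v r) ((\a.a) u)) (\f.(\g.(\h.(f (g h)))))) w)
Step 7: ((((v r) u) (\f.(\g.(\h.(f (g h)))))) w)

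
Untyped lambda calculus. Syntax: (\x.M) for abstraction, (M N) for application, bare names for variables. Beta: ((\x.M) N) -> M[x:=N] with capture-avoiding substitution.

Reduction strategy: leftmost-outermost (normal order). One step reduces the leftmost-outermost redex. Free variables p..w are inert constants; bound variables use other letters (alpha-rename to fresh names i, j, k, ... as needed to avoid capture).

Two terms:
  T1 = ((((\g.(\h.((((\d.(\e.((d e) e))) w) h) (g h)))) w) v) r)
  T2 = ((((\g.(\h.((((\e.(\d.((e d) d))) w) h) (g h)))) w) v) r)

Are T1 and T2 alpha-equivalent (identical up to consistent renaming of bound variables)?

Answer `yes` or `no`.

Term 1: ((((\g.(\h.((((\d.(\e.((d e) e))) w) h) (g h)))) w) v) r)
Term 2: ((((\g.(\h.((((\e.(\d.((e d) d))) w) h) (g h)))) w) v) r)
Alpha-equivalence: compare structure up to binder renaming.
Result: True

Answer: yes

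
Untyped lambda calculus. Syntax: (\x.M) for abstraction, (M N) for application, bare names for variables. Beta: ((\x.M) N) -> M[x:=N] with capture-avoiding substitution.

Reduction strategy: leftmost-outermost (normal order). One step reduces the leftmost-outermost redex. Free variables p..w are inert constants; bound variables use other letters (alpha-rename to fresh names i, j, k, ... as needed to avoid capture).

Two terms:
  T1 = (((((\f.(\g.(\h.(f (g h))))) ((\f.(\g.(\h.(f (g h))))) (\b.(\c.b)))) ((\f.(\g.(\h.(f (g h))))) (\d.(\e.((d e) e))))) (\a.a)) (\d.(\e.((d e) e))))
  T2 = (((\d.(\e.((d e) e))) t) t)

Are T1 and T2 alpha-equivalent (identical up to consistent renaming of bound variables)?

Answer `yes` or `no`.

Answer: no

Derivation:
Term 1: (((((\f.(\g.(\h.(f (g h))))) ((\f.(\g.(\h.(f (g h))))) (\b.(\c.b)))) ((\f.(\g.(\h.(f (g h))))) (\d.(\e.((d e) e))))) (\a.a)) (\d.(\e.((d e) e))))
Term 2: (((\d.(\e.((d e) e))) t) t)
Alpha-equivalence: compare structure up to binder renaming.
Result: False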